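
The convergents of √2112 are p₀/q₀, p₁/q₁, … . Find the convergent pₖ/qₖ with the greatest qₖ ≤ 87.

√2112 = [45; 1, 21, 1, 90, …] (period length 4).
Convergents:
  p_0/q_0 = 45/1
  p_1/q_1 = 46/1
  p_2/q_2 = 1011/22
  p_3/q_3 = 1057/23
  p_4/q_4 = 96141/2092
q_3 = 23 ≤ 87 < 2092 = q_4, so the answer is 1057/23.

1057/23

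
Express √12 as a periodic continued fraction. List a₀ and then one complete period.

[3; 2, 6]

a₀ = ⌊√12⌋ = 3.
With m₀=0, d₀=1 and mₖ₊₁ = dₖaₖ − mₖ, dₖ₊₁ = (n − mₖ₊₁²)/dₖ, aₖ₊₁ = ⌊(a₀+mₖ₊₁)/dₖ₊₁⌋:
  k=1: m=3, d=3, a=2
  k=2: m=3, d=1, a=6
d=1 and a=2a₀=6 at k=2, so the next step gives (m, d) = (3, 3) again — its k=1 value — and the period has length 2.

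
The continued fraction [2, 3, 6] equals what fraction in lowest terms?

Using pₖ = aₖpₖ₋₁ + pₖ₋₂ and qₖ = aₖqₖ₋₁ + qₖ₋₂:
  k=0: a=2, p=2, q=1
  k=1: a=3, p=7, q=3
  k=2: a=6, p=44, q=19

44/19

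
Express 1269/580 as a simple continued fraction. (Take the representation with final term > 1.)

[2; 5, 3, 8, 1, 3]

1269 = 2·580 + 109
580 = 5·109 + 35
109 = 3·35 + 4
35 = 8·4 + 3
4 = 1·3 + 1
3 = 3·1 + 0  (stop)
So 1269/580 = [2; 5, 3, 8, 1, 3].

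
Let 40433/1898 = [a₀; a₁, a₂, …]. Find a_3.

3

40433 = 21·1898 + 575   →  a_0 = 21
1898 = 3·575 + 173   →  a_1 = 3
575 = 3·173 + 56   →  a_2 = 3
173 = 3·56 + 5   →  a_3 = 3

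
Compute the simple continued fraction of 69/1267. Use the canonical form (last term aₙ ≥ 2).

69 = 0·1267 + 69
1267 = 18·69 + 25
69 = 2·25 + 19
25 = 1·19 + 6
19 = 3·6 + 1
6 = 6·1 + 0  (stop)
So 69/1267 = [0; 18, 2, 1, 3, 6].

[0; 18, 2, 1, 3, 6]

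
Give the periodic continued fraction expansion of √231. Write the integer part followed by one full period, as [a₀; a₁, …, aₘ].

[15; 5, 30]

a₀ = ⌊√231⌋ = 15.
With m₀=0, d₀=1 and mₖ₊₁ = dₖaₖ − mₖ, dₖ₊₁ = (n − mₖ₊₁²)/dₖ, aₖ₊₁ = ⌊(a₀+mₖ₊₁)/dₖ₊₁⌋:
  k=1: m=15, d=6, a=5
  k=2: m=15, d=1, a=30
d=1 and a=2a₀=30 at k=2, so the next step gives (m, d) = (15, 6) again — its k=1 value — and the period has length 2.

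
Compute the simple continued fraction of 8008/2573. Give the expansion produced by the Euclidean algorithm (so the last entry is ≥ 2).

[3; 8, 1, 9, 3, 9]

8008 = 3·2573 + 289
2573 = 8·289 + 261
289 = 1·261 + 28
261 = 9·28 + 9
28 = 3·9 + 1
9 = 9·1 + 0  (stop)
So 8008/2573 = [3; 8, 1, 9, 3, 9].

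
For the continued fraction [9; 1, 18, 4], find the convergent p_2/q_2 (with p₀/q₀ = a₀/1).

189/19

Using pₖ = aₖpₖ₋₁ + pₖ₋₂, qₖ = aₖqₖ₋₁ + qₖ₋₂ (with p₋₁=1, p₋₂=0, q₋₁=0, q₋₂=1):
  k=0: a=9, p=9, q=1
  k=1: a=1, p=10, q=1
  k=2: a=18, p=189, q=19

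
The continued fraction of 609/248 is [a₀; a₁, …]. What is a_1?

2

609 = 2·248 + 113   →  a_0 = 2
248 = 2·113 + 22   →  a_1 = 2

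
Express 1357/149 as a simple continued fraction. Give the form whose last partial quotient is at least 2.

[9; 9, 3, 5]

1357 = 9×149 + 16
149 = 9×16 + 5
16 = 3×5 + 1
5 = 5×1 + 0  (stop)
So 1357/149 = [9; 9, 3, 5].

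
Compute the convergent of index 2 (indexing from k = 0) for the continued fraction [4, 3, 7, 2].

Using pₖ = aₖpₖ₋₁ + pₖ₋₂, qₖ = aₖqₖ₋₁ + qₖ₋₂ (with p₋₁=1, p₋₂=0, q₋₁=0, q₋₂=1):
  k=0: a=4, p=4, q=1
  k=1: a=3, p=13, q=3
  k=2: a=7, p=95, q=22

95/22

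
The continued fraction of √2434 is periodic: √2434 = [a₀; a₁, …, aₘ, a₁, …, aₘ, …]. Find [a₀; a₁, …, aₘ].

[49; 2, 1, 48, 1, 2, 98]

a₀ = ⌊√2434⌋ = 49.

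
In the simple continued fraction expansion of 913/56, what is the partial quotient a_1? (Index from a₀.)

3

913 = 16·56 + 17   →  a_0 = 16
56 = 3·17 + 5   →  a_1 = 3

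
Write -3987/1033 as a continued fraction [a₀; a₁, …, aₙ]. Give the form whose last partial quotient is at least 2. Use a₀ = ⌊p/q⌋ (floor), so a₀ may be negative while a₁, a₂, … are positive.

[-4; 7, 8, 18]

-3987 = -4*1033 + 145
1033 = 7*145 + 18
145 = 8*18 + 1
18 = 18*1 + 0  (stop)
So -3987/1033 = [-4; 7, 8, 18].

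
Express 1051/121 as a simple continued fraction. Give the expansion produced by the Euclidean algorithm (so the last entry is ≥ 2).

[8; 1, 2, 5, 2, 3]

1051 = 8×121 + 83
121 = 1×83 + 38
83 = 2×38 + 7
38 = 5×7 + 3
7 = 2×3 + 1
3 = 3×1 + 0  (stop)
So 1051/121 = [8; 1, 2, 5, 2, 3].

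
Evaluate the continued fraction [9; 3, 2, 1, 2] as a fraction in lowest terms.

251/27

Using pₖ = aₖpₖ₋₁ + pₖ₋₂ and qₖ = aₖqₖ₋₁ + qₖ₋₂:
  k=0: a=9, p=9, q=1
  k=1: a=3, p=28, q=3
  k=2: a=2, p=65, q=7
  k=3: a=1, p=93, q=10
  k=4: a=2, p=251, q=27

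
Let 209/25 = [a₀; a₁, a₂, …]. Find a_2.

1

209 = 8·25 + 9   →  a_0 = 8
25 = 2·9 + 7   →  a_1 = 2
9 = 1·7 + 2   →  a_2 = 1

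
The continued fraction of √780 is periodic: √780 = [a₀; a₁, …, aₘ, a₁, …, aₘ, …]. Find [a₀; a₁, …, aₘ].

[27; 1, 12, 1, 54]

a₀ = ⌊√780⌋ = 27.
With m₀=0, d₀=1 and mₖ₊₁ = dₖaₖ − mₖ, dₖ₊₁ = (n − mₖ₊₁²)/dₖ, aₖ₊₁ = ⌊(a₀+mₖ₊₁)/dₖ₊₁⌋:
  k=1: m=27, d=51, a=1
  k=2: m=24, d=4, a=12
  k=3: m=24, d=51, a=1
  k=4: m=27, d=1, a=54
d=1 and a=2a₀=54 at k=4, so the next step gives (m, d) = (27, 51) again — its k=1 value — and the period has length 4.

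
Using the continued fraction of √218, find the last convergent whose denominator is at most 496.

√218 = [14; 1, 3, 3, 1, 28, …] (period length 5).
Convergents:
  p_0/q_0 = 14/1
  p_1/q_1 = 15/1
  p_2/q_2 = 59/4
  p_3/q_3 = 192/13
  p_4/q_4 = 251/17
  p_5/q_5 = 7220/489
  p_6/q_6 = 7471/506
q_5 = 489 ≤ 496 < 506 = q_6, so the answer is 7220/489.

7220/489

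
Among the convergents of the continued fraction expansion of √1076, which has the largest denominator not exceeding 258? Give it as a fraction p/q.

2657/81

√1076 = [32; 1, 4, 16, 4, 1, 64, …] (period length 6).
Convergents:
  p_0/q_0 = 32/1
  p_1/q_1 = 33/1
  p_2/q_2 = 164/5
  p_3/q_3 = 2657/81
  p_4/q_4 = 10792/329
q_3 = 81 ≤ 258 < 329 = q_4, so the answer is 2657/81.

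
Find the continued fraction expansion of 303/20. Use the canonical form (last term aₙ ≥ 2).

[15; 6, 1, 2]

303 = 15·20 + 3
20 = 6·3 + 2
3 = 1·2 + 1
2 = 2·1 + 0  (stop)
So 303/20 = [15; 6, 1, 2].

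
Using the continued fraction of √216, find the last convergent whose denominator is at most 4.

44/3

√216 = [14; 1, 2, 3, 2, 1, 28, …] (period length 6).
Convergents:
  p_0/q_0 = 14/1
  p_1/q_1 = 15/1
  p_2/q_2 = 44/3
  p_3/q_3 = 147/10
q_2 = 3 ≤ 4 < 10 = q_3, so the answer is 44/3.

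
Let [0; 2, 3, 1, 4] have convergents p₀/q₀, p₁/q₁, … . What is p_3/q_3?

Using pₖ = aₖpₖ₋₁ + pₖ₋₂, qₖ = aₖqₖ₋₁ + qₖ₋₂ (with p₋₁=1, p₋₂=0, q₋₁=0, q₋₂=1):
  k=0: a=0, p=0, q=1
  k=1: a=2, p=1, q=2
  k=2: a=3, p=3, q=7
  k=3: a=1, p=4, q=9

4/9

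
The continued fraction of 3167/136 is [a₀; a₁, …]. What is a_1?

3

3167 = 23·136 + 39   →  a_0 = 23
136 = 3·39 + 19   →  a_1 = 3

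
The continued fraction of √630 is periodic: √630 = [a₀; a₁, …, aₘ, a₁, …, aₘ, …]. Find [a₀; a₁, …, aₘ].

a₀ = ⌊√630⌋ = 25.

[25; 10, 50]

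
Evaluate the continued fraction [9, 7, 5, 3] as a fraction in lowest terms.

Using pₖ = aₖpₖ₋₁ + pₖ₋₂ and qₖ = aₖqₖ₋₁ + qₖ₋₂:
  k=0: a=9, p=9, q=1
  k=1: a=7, p=64, q=7
  k=2: a=5, p=329, q=36
  k=3: a=3, p=1051, q=115

1051/115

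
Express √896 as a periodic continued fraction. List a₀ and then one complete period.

[29; 1, 13, 1, 58]

a₀ = ⌊√896⌋ = 29.
With m₀=0, d₀=1 and mₖ₊₁ = dₖaₖ − mₖ, dₖ₊₁ = (n − mₖ₊₁²)/dₖ, aₖ₊₁ = ⌊(a₀+mₖ₊₁)/dₖ₊₁⌋:
  k=1: m=29, d=55, a=1
  k=2: m=26, d=4, a=13
  k=3: m=26, d=55, a=1
  k=4: m=29, d=1, a=58
d=1 and a=2a₀=58 at k=4, so the next step gives (m, d) = (29, 55) again — its k=1 value — and the period has length 4.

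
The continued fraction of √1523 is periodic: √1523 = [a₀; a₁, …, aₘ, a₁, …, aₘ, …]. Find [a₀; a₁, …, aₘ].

a₀ = ⌊√1523⌋ = 39.
With m₀=0, d₀=1 and mₖ₊₁ = dₖaₖ − mₖ, dₖ₊₁ = (n − mₖ₊₁²)/dₖ, aₖ₊₁ = ⌊(a₀+mₖ₊₁)/dₖ₊₁⌋:
  k=1: m=39, d=2, a=39
  k=2: m=39, d=1, a=78
d=1 and a=2a₀=78 at k=2, so the next step gives (m, d) = (39, 2) again — its k=1 value — and the period has length 2.

[39; 39, 78]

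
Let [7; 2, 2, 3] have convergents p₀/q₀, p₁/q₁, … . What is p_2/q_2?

37/5

Using pₖ = aₖpₖ₋₁ + pₖ₋₂, qₖ = aₖqₖ₋₁ + qₖ₋₂ (with p₋₁=1, p₋₂=0, q₋₁=0, q₋₂=1):
  k=0: a=7, p=7, q=1
  k=1: a=2, p=15, q=2
  k=2: a=2, p=37, q=5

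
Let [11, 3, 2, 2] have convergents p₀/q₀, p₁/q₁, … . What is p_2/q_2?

Using pₖ = aₖpₖ₋₁ + pₖ₋₂, qₖ = aₖqₖ₋₁ + qₖ₋₂ (with p₋₁=1, p₋₂=0, q₋₁=0, q₋₂=1):
  k=0: a=11, p=11, q=1
  k=1: a=3, p=34, q=3
  k=2: a=2, p=79, q=7

79/7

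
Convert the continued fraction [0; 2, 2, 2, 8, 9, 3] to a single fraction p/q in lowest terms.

1191/2864

Using pₖ = aₖpₖ₋₁ + pₖ₋₂ and qₖ = aₖqₖ₋₁ + qₖ₋₂:
  k=0: a=0, p=0, q=1
  k=1: a=2, p=1, q=2
  k=2: a=2, p=2, q=5
  k=3: a=2, p=5, q=12
  k=4: a=8, p=42, q=101
  k=5: a=9, p=383, q=921
  k=6: a=3, p=1191, q=2864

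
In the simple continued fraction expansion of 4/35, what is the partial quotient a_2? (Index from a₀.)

1

4 = 0·35 + 4   →  a_0 = 0
35 = 8·4 + 3   →  a_1 = 8
4 = 1·3 + 1   →  a_2 = 1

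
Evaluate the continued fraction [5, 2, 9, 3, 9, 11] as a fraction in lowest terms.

33444/6109

Using pₖ = aₖpₖ₋₁ + pₖ₋₂ and qₖ = aₖqₖ₋₁ + qₖ₋₂:
  k=0: a=5, p=5, q=1
  k=1: a=2, p=11, q=2
  k=2: a=9, p=104, q=19
  k=3: a=3, p=323, q=59
  k=4: a=9, p=3011, q=550
  k=5: a=11, p=33444, q=6109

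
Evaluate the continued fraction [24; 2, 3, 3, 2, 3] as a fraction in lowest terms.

Using pₖ = aₖpₖ₋₁ + pₖ₋₂ and qₖ = aₖqₖ₋₁ + qₖ₋₂:
  k=0: a=24, p=24, q=1
  k=1: a=2, p=49, q=2
  k=2: a=3, p=171, q=7
  k=3: a=3, p=562, q=23
  k=4: a=2, p=1295, q=53
  k=5: a=3, p=4447, q=182

4447/182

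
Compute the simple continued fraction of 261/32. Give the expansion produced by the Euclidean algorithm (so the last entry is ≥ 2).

261 = 8*32 + 5
32 = 6*5 + 2
5 = 2*2 + 1
2 = 2*1 + 0  (stop)
So 261/32 = [8; 6, 2, 2].

[8; 6, 2, 2]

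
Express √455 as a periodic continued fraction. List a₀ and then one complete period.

[21; 3, 42]

a₀ = ⌊√455⌋ = 21.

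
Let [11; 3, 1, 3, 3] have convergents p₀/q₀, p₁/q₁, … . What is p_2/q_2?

Using pₖ = aₖpₖ₋₁ + pₖ₋₂, qₖ = aₖqₖ₋₁ + qₖ₋₂ (with p₋₁=1, p₋₂=0, q₋₁=0, q₋₂=1):
  k=0: a=11, p=11, q=1
  k=1: a=3, p=34, q=3
  k=2: a=1, p=45, q=4

45/4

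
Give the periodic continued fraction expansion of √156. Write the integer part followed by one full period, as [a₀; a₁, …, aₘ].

[12; 2, 24]

a₀ = ⌊√156⌋ = 12.
With m₀=0, d₀=1 and mₖ₊₁ = dₖaₖ − mₖ, dₖ₊₁ = (n − mₖ₊₁²)/dₖ, aₖ₊₁ = ⌊(a₀+mₖ₊₁)/dₖ₊₁⌋:
  k=1: m=12, d=12, a=2
  k=2: m=12, d=1, a=24
d=1 and a=2a₀=24 at k=2, so the next step gives (m, d) = (12, 12) again — its k=1 value — and the period has length 2.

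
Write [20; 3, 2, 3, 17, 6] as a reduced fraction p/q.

Fold from the inside: start with 6/1.
  17 + 1/6 = 103/6
  3 + 6/103 = 315/103
  2 + 103/315 = 733/315
  3 + 315/733 = 2514/733
  20 + 733/2514 = 51013/2514

51013/2514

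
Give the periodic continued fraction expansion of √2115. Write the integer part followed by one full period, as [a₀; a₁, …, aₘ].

a₀ = ⌊√2115⌋ = 45.
With m₀=0, d₀=1 and mₖ₊₁ = dₖaₖ − mₖ, dₖ₊₁ = (n − mₖ₊₁²)/dₖ, aₖ₊₁ = ⌊(a₀+mₖ₊₁)/dₖ₊₁⌋:
  k=1: m=45, d=90, a=1
  k=2: m=45, d=1, a=90
d=1 and a=2a₀=90 at k=2, so the next step gives (m, d) = (45, 90) again — its k=1 value — and the period has length 2.

[45; 1, 90]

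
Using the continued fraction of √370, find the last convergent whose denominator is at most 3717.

50339/2617

√370 = [19; 4, 4, 38, …] (period length 3).
Convergents:
  p_0/q_0 = 19/1
  p_1/q_1 = 77/4
  p_2/q_2 = 327/17
  p_3/q_3 = 12503/650
  p_4/q_4 = 50339/2617
  p_5/q_5 = 213859/11118
q_4 = 2617 ≤ 3717 < 11118 = q_5, so the answer is 50339/2617.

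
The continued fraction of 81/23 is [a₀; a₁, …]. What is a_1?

1

81 = 3·23 + 12   →  a_0 = 3
23 = 1·12 + 11   →  a_1 = 1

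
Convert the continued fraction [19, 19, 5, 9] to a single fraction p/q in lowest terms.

Using pₖ = aₖpₖ₋₁ + pₖ₋₂ and qₖ = aₖqₖ₋₁ + qₖ₋₂:
  k=0: a=19, p=19, q=1
  k=1: a=19, p=362, q=19
  k=2: a=5, p=1829, q=96
  k=3: a=9, p=16823, q=883

16823/883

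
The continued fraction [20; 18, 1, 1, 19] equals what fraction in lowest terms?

Fold from the inside: start with 19/1.
  1 + 1/19 = 20/19
  1 + 19/20 = 39/20
  18 + 20/39 = 722/39
  20 + 39/722 = 14479/722

14479/722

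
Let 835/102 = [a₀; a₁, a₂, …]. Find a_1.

835 = 8·102 + 19   →  a_0 = 8
102 = 5·19 + 7   →  a_1 = 5

5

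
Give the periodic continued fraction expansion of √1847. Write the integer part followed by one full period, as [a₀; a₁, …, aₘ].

[42; 1, 41, 1, 84]

a₀ = ⌊√1847⌋ = 42.
With m₀=0, d₀=1 and mₖ₊₁ = dₖaₖ − mₖ, dₖ₊₁ = (n − mₖ₊₁²)/dₖ, aₖ₊₁ = ⌊(a₀+mₖ₊₁)/dₖ₊₁⌋:
  k=1: m=42, d=83, a=1
  k=2: m=41, d=2, a=41
  k=3: m=41, d=83, a=1
  k=4: m=42, d=1, a=84
d=1 and a=2a₀=84 at k=4, so the next step gives (m, d) = (42, 83) again — its k=1 value — and the period has length 4.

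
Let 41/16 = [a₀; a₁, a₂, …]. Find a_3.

41 = 2·16 + 9   →  a_0 = 2
16 = 1·9 + 7   →  a_1 = 1
9 = 1·7 + 2   →  a_2 = 1
7 = 3·2 + 1   →  a_3 = 3

3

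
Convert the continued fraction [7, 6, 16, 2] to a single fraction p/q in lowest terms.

1433/200

Fold from the inside: start with 2/1.
  16 + 1/2 = 33/2
  6 + 2/33 = 200/33
  7 + 33/200 = 1433/200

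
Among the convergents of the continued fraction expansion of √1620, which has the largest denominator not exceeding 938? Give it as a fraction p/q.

12920/321

√1620 = [40; 4, 80, …] (period length 2).
Convergents:
  p_0/q_0 = 40/1
  p_1/q_1 = 161/4
  p_2/q_2 = 12920/321
  p_3/q_3 = 51841/1288
q_2 = 321 ≤ 938 < 1288 = q_3, so the answer is 12920/321.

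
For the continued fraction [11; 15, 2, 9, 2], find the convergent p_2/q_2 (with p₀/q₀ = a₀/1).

Using pₖ = aₖpₖ₋₁ + pₖ₋₂, qₖ = aₖqₖ₋₁ + qₖ₋₂ (with p₋₁=1, p₋₂=0, q₋₁=0, q₋₂=1):
  k=0: a=11, p=11, q=1
  k=1: a=15, p=166, q=15
  k=2: a=2, p=343, q=31

343/31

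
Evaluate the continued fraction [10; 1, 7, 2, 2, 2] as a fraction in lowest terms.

1099/101

Fold from the inside: start with 2/1.
  2 + 1/2 = 5/2
  2 + 2/5 = 12/5
  7 + 5/12 = 89/12
  1 + 12/89 = 101/89
  10 + 89/101 = 1099/101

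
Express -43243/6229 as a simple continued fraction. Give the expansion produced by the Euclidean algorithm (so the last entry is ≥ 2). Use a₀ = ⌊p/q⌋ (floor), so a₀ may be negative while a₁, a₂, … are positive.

[-7; 17, 3, 3, 3, 3, 3]

-43243 = -7×6229 + 360
6229 = 17×360 + 109
360 = 3×109 + 33
109 = 3×33 + 10
33 = 3×10 + 3
10 = 3×3 + 1
3 = 3×1 + 0  (stop)
So -43243/6229 = [-7; 17, 3, 3, 3, 3, 3].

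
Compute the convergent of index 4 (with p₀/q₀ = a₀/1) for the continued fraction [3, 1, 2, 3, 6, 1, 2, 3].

233/63

Using pₖ = aₖpₖ₋₁ + pₖ₋₂, qₖ = aₖqₖ₋₁ + qₖ₋₂ (with p₋₁=1, p₋₂=0, q₋₁=0, q₋₂=1):
  k=0: a=3, p=3, q=1
  k=1: a=1, p=4, q=1
  k=2: a=2, p=11, q=3
  k=3: a=3, p=37, q=10
  k=4: a=6, p=233, q=63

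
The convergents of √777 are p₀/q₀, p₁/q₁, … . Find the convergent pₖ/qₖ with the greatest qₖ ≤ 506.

√777 = [27; 1, 6, 1, 54, …] (period length 4).
Convergents:
  p_0/q_0 = 27/1
  p_1/q_1 = 28/1
  p_2/q_2 = 195/7
  p_3/q_3 = 223/8
  p_4/q_4 = 12237/439
  p_5/q_5 = 12460/447
  p_6/q_6 = 86997/3121
q_5 = 447 ≤ 506 < 3121 = q_6, so the answer is 12460/447.

12460/447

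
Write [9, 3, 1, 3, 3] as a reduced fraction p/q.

Using pₖ = aₖpₖ₋₁ + pₖ₋₂ and qₖ = aₖqₖ₋₁ + qₖ₋₂:
  k=0: a=9, p=9, q=1
  k=1: a=3, p=28, q=3
  k=2: a=1, p=37, q=4
  k=3: a=3, p=139, q=15
  k=4: a=3, p=454, q=49

454/49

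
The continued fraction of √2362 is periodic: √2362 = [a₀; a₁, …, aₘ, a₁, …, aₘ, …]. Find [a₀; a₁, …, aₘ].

[48; 1, 1, 1, 1, 96]

a₀ = ⌊√2362⌋ = 48.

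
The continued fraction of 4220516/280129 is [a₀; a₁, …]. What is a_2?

4220516 = 15·280129 + 18581   →  a_0 = 15
280129 = 15·18581 + 1414   →  a_1 = 15
18581 = 13·1414 + 199   →  a_2 = 13

13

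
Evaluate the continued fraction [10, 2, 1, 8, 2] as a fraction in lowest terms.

569/55

Fold from the inside: start with 2/1.
  8 + 1/2 = 17/2
  1 + 2/17 = 19/17
  2 + 17/19 = 55/19
  10 + 19/55 = 569/55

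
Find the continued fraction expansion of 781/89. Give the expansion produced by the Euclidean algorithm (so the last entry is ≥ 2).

781 = 8*89 + 69
89 = 1*69 + 20
69 = 3*20 + 9
20 = 2*9 + 2
9 = 4*2 + 1
2 = 2*1 + 0  (stop)
So 781/89 = [8; 1, 3, 2, 4, 2].

[8; 1, 3, 2, 4, 2]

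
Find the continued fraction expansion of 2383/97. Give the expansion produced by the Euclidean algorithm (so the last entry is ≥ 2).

[24; 1, 1, 3, 4, 3]

2383 = 24*97 + 55
97 = 1*55 + 42
55 = 1*42 + 13
42 = 3*13 + 3
13 = 4*3 + 1
3 = 3*1 + 0  (stop)
So 2383/97 = [24; 1, 1, 3, 4, 3].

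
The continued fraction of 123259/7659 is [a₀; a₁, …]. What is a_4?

2

123259 = 16·7659 + 715   →  a_0 = 16
7659 = 10·715 + 509   →  a_1 = 10
715 = 1·509 + 206   →  a_2 = 1
509 = 2·206 + 97   →  a_3 = 2
206 = 2·97 + 12   →  a_4 = 2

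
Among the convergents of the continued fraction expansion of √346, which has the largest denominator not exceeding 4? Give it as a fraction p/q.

56/3

√346 = [18; 1, 1, 1, 1, 36, …] (period length 5).
Convergents:
  p_0/q_0 = 18/1
  p_1/q_1 = 19/1
  p_2/q_2 = 37/2
  p_3/q_3 = 56/3
  p_4/q_4 = 93/5
q_3 = 3 ≤ 4 < 5 = q_4, so the answer is 56/3.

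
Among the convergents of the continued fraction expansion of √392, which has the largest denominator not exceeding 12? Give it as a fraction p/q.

√392 = [19; 1, 3, 1, 38, …] (period length 4).
Convergents:
  p_0/q_0 = 19/1
  p_1/q_1 = 20/1
  p_2/q_2 = 79/4
  p_3/q_3 = 99/5
  p_4/q_4 = 3841/194
q_3 = 5 ≤ 12 < 194 = q_4, so the answer is 99/5.

99/5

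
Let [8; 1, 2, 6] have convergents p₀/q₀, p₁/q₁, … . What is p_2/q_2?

Using pₖ = aₖpₖ₋₁ + pₖ₋₂, qₖ = aₖqₖ₋₁ + qₖ₋₂ (with p₋₁=1, p₋₂=0, q₋₁=0, q₋₂=1):
  k=0: a=8, p=8, q=1
  k=1: a=1, p=9, q=1
  k=2: a=2, p=26, q=3

26/3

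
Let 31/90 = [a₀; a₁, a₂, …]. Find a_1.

2

31 = 0·90 + 31   →  a_0 = 0
90 = 2·31 + 28   →  a_1 = 2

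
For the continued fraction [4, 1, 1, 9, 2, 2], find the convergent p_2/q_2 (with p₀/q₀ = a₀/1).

Using pₖ = aₖpₖ₋₁ + pₖ₋₂, qₖ = aₖqₖ₋₁ + qₖ₋₂ (with p₋₁=1, p₋₂=0, q₋₁=0, q₋₂=1):
  k=0: a=4, p=4, q=1
  k=1: a=1, p=5, q=1
  k=2: a=1, p=9, q=2

9/2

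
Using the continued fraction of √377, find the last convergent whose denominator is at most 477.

8951/461

√377 = [19; 2, 2, 2, 38, …] (period length 4).
Convergents:
  p_0/q_0 = 19/1
  p_1/q_1 = 39/2
  p_2/q_2 = 97/5
  p_3/q_3 = 233/12
  p_4/q_4 = 8951/461
  p_5/q_5 = 18135/934
q_4 = 461 ≤ 477 < 934 = q_5, so the answer is 8951/461.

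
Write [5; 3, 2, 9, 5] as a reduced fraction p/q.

Fold from the inside: start with 5/1.
  9 + 1/5 = 46/5
  2 + 5/46 = 97/46
  3 + 46/97 = 337/97
  5 + 97/337 = 1782/337

1782/337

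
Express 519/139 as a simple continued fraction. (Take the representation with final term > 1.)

519 = 3·139 + 102
139 = 1·102 + 37
102 = 2·37 + 28
37 = 1·28 + 9
28 = 3·9 + 1
9 = 9·1 + 0  (stop)
So 519/139 = [3; 1, 2, 1, 3, 9].

[3; 1, 2, 1, 3, 9]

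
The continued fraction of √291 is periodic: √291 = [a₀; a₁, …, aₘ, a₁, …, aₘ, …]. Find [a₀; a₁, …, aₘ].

[17; 17, 34]

a₀ = ⌊√291⌋ = 17.
With m₀=0, d₀=1 and mₖ₊₁ = dₖaₖ − mₖ, dₖ₊₁ = (n − mₖ₊₁²)/dₖ, aₖ₊₁ = ⌊(a₀+mₖ₊₁)/dₖ₊₁⌋:
  k=1: m=17, d=2, a=17
  k=2: m=17, d=1, a=34
d=1 and a=2a₀=34 at k=2, so the next step gives (m, d) = (17, 2) again — its k=1 value — and the period has length 2.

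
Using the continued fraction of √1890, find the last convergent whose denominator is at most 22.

826/19

√1890 = [43; 2, 9, 6, 9, 2, 86, …] (period length 6).
Convergents:
  p_0/q_0 = 43/1
  p_1/q_1 = 87/2
  p_2/q_2 = 826/19
  p_3/q_3 = 5043/116
q_2 = 19 ≤ 22 < 116 = q_3, so the answer is 826/19.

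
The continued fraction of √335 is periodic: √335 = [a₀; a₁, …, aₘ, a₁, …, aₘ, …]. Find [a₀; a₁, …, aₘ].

[18; 3, 3, 3, 36]

a₀ = ⌊√335⌋ = 18.
With m₀=0, d₀=1 and mₖ₊₁ = dₖaₖ − mₖ, dₖ₊₁ = (n − mₖ₊₁²)/dₖ, aₖ₊₁ = ⌊(a₀+mₖ₊₁)/dₖ₊₁⌋:
  k=1: m=18, d=11, a=3
  k=2: m=15, d=10, a=3
  k=3: m=15, d=11, a=3
  k=4: m=18, d=1, a=36
d=1 and a=2a₀=36 at k=4, so the next step gives (m, d) = (18, 11) again — its k=1 value — and the period has length 4.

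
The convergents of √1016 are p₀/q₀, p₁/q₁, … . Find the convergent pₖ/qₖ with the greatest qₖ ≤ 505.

16033/503

√1016 = [31; 1, 6, 1, 62, …] (period length 4).
Convergents:
  p_0/q_0 = 31/1
  p_1/q_1 = 32/1
  p_2/q_2 = 223/7
  p_3/q_3 = 255/8
  p_4/q_4 = 16033/503
  p_5/q_5 = 16288/511
q_4 = 503 ≤ 505 < 511 = q_5, so the answer is 16033/503.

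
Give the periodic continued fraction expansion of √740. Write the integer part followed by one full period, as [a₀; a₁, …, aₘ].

[27; 4, 1, 12, 1, 4, 54]

a₀ = ⌊√740⌋ = 27.
With m₀=0, d₀=1 and mₖ₊₁ = dₖaₖ − mₖ, dₖ₊₁ = (n − mₖ₊₁²)/dₖ, aₖ₊₁ = ⌊(a₀+mₖ₊₁)/dₖ₊₁⌋:
  k=1: m=27, d=11, a=4
  k=2: m=17, d=41, a=1
  k=3: m=24, d=4, a=12
  k=4: m=24, d=41, a=1
  k=5: m=17, d=11, a=4
  k=6: m=27, d=1, a=54
d=1 and a=2a₀=54 at k=6, so the next step gives (m, d) = (27, 11) again — its k=1 value — and the period has length 6.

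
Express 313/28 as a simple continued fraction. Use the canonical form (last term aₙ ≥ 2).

[11; 5, 1, 1, 2]

313 = 11*28 + 5
28 = 5*5 + 3
5 = 1*3 + 2
3 = 1*2 + 1
2 = 2*1 + 0  (stop)
So 313/28 = [11; 5, 1, 1, 2].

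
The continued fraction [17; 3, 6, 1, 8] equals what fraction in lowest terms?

Using pₖ = aₖpₖ₋₁ + pₖ₋₂ and qₖ = aₖqₖ₋₁ + qₖ₋₂:
  k=0: a=17, p=17, q=1
  k=1: a=3, p=52, q=3
  k=2: a=6, p=329, q=19
  k=3: a=1, p=381, q=22
  k=4: a=8, p=3377, q=195

3377/195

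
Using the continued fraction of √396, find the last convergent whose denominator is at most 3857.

√396 = [19; 1, 8, 1, 38, …] (period length 4).
Convergents:
  p_0/q_0 = 19/1
  p_1/q_1 = 20/1
  p_2/q_2 = 179/9
  p_3/q_3 = 199/10
  p_4/q_4 = 7741/389
  p_5/q_5 = 7940/399
  p_6/q_6 = 71261/3581
  p_7/q_7 = 79201/3980
q_6 = 3581 ≤ 3857 < 3980 = q_7, so the answer is 71261/3581.

71261/3581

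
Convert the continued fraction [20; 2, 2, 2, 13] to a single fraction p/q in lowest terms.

Using pₖ = aₖpₖ₋₁ + pₖ₋₂ and qₖ = aₖqₖ₋₁ + qₖ₋₂:
  k=0: a=20, p=20, q=1
  k=1: a=2, p=41, q=2
  k=2: a=2, p=102, q=5
  k=3: a=2, p=245, q=12
  k=4: a=13, p=3287, q=161

3287/161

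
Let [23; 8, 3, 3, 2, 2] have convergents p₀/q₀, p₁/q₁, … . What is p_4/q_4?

Using pₖ = aₖpₖ₋₁ + pₖ₋₂, qₖ = aₖqₖ₋₁ + qₖ₋₂ (with p₋₁=1, p₋₂=0, q₋₁=0, q₋₂=1):
  k=0: a=23, p=23, q=1
  k=1: a=8, p=185, q=8
  k=2: a=3, p=578, q=25
  k=3: a=3, p=1919, q=83
  k=4: a=2, p=4416, q=191

4416/191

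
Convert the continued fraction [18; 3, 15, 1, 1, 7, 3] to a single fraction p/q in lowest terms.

40996/2237

Using pₖ = aₖpₖ₋₁ + pₖ₋₂ and qₖ = aₖqₖ₋₁ + qₖ₋₂:
  k=0: a=18, p=18, q=1
  k=1: a=3, p=55, q=3
  k=2: a=15, p=843, q=46
  k=3: a=1, p=898, q=49
  k=4: a=1, p=1741, q=95
  k=5: a=7, p=13085, q=714
  k=6: a=3, p=40996, q=2237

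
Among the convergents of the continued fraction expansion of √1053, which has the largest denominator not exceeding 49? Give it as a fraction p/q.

649/20

√1053 = [32; 2, 4, 2, 64, …] (period length 4).
Convergents:
  p_0/q_0 = 32/1
  p_1/q_1 = 65/2
  p_2/q_2 = 292/9
  p_3/q_3 = 649/20
  p_4/q_4 = 41828/1289
q_3 = 20 ≤ 49 < 1289 = q_4, so the answer is 649/20.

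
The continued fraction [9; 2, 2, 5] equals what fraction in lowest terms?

254/27

Using pₖ = aₖpₖ₋₁ + pₖ₋₂ and qₖ = aₖqₖ₋₁ + qₖ₋₂:
  k=0: a=9, p=9, q=1
  k=1: a=2, p=19, q=2
  k=2: a=2, p=47, q=5
  k=3: a=5, p=254, q=27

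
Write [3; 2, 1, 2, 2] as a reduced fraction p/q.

64/19

Using pₖ = aₖpₖ₋₁ + pₖ₋₂ and qₖ = aₖqₖ₋₁ + qₖ₋₂:
  k=0: a=3, p=3, q=1
  k=1: a=2, p=7, q=2
  k=2: a=1, p=10, q=3
  k=3: a=2, p=27, q=8
  k=4: a=2, p=64, q=19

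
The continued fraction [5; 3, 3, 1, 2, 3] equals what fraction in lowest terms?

Using pₖ = aₖpₖ₋₁ + pₖ₋₂ and qₖ = aₖqₖ₋₁ + qₖ₋₂:
  k=0: a=5, p=5, q=1
  k=1: a=3, p=16, q=3
  k=2: a=3, p=53, q=10
  k=3: a=1, p=69, q=13
  k=4: a=2, p=191, q=36
  k=5: a=3, p=642, q=121

642/121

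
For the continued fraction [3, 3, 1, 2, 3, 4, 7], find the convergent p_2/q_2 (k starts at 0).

Using pₖ = aₖpₖ₋₁ + pₖ₋₂, qₖ = aₖqₖ₋₁ + qₖ₋₂ (with p₋₁=1, p₋₂=0, q₋₁=0, q₋₂=1):
  k=0: a=3, p=3, q=1
  k=1: a=3, p=10, q=3
  k=2: a=1, p=13, q=4

13/4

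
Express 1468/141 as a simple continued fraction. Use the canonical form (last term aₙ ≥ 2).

[10; 2, 2, 3, 8]

1468 = 10×141 + 58
141 = 2×58 + 25
58 = 2×25 + 8
25 = 3×8 + 1
8 = 8×1 + 0  (stop)
So 1468/141 = [10; 2, 2, 3, 8].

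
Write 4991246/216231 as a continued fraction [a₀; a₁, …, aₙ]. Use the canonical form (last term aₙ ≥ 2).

4991246 = 23×216231 + 17933
216231 = 12×17933 + 1035
17933 = 17×1035 + 338
1035 = 3×338 + 21
338 = 16×21 + 2
21 = 10×2 + 1
2 = 2×1 + 0  (stop)
So 4991246/216231 = [23; 12, 17, 3, 16, 10, 2].

[23; 12, 17, 3, 16, 10, 2]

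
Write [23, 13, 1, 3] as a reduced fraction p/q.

Fold from the inside: start with 3/1.
  1 + 1/3 = 4/3
  13 + 3/4 = 55/4
  23 + 4/55 = 1269/55

1269/55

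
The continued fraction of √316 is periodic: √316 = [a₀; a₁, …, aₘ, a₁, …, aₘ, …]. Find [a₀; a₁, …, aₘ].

[17; 1, 3, 2, 8, 2, 3, 1, 34]

a₀ = ⌊√316⌋ = 17.
With m₀=0, d₀=1 and mₖ₊₁ = dₖaₖ − mₖ, dₖ₊₁ = (n − mₖ₊₁²)/dₖ, aₖ₊₁ = ⌊(a₀+mₖ₊₁)/dₖ₊₁⌋:
  k=1: m=17, d=27, a=1
  k=2: m=10, d=8, a=3
  k=3: m=14, d=15, a=2
  k=4: m=16, d=4, a=8
  k=5: m=16, d=15, a=2
  k=6: m=14, d=8, a=3
  k=7: m=10, d=27, a=1
  k=8: m=17, d=1, a=34
d=1 and a=2a₀=34 at k=8, so the next step gives (m, d) = (17, 27) again — its k=1 value — and the period has length 8.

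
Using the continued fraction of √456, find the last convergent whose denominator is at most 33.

363/17

√456 = [21; 2, 1, 4, 1, 2, 42, …] (period length 6).
Convergents:
  p_0/q_0 = 21/1
  p_1/q_1 = 43/2
  p_2/q_2 = 64/3
  p_3/q_3 = 299/14
  p_4/q_4 = 363/17
  p_5/q_5 = 1025/48
q_4 = 17 ≤ 33 < 48 = q_5, so the answer is 363/17.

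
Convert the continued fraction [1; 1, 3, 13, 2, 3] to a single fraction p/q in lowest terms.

672/383

Using pₖ = aₖpₖ₋₁ + pₖ₋₂ and qₖ = aₖqₖ₋₁ + qₖ₋₂:
  k=0: a=1, p=1, q=1
  k=1: a=1, p=2, q=1
  k=2: a=3, p=7, q=4
  k=3: a=13, p=93, q=53
  k=4: a=2, p=193, q=110
  k=5: a=3, p=672, q=383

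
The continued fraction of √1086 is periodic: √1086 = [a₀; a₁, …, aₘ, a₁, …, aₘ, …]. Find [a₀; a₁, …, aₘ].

a₀ = ⌊√1086⌋ = 32.
With m₀=0, d₀=1 and mₖ₊₁ = dₖaₖ − mₖ, dₖ₊₁ = (n − mₖ₊₁²)/dₖ, aₖ₊₁ = ⌊(a₀+mₖ₊₁)/dₖ₊₁⌋:
  k=1: m=32, d=62, a=1
  k=2: m=30, d=3, a=20
  k=3: m=30, d=62, a=1
  k=4: m=32, d=1, a=64
d=1 and a=2a₀=64 at k=4, so the next step gives (m, d) = (32, 62) again — its k=1 value — and the period has length 4.

[32; 1, 20, 1, 64]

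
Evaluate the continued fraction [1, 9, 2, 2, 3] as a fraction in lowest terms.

Using pₖ = aₖpₖ₋₁ + pₖ₋₂ and qₖ = aₖqₖ₋₁ + qₖ₋₂:
  k=0: a=1, p=1, q=1
  k=1: a=9, p=10, q=9
  k=2: a=2, p=21, q=19
  k=3: a=2, p=52, q=47
  k=4: a=3, p=177, q=160

177/160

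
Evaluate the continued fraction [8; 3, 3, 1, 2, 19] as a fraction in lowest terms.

5789/697

Fold from the inside: start with 19/1.
  2 + 1/19 = 39/19
  1 + 19/39 = 58/39
  3 + 39/58 = 213/58
  3 + 58/213 = 697/213
  8 + 213/697 = 5789/697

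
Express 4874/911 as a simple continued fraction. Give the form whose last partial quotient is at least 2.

[5; 2, 1, 5, 1, 14, 3]

4874 = 5·911 + 319
911 = 2·319 + 273
319 = 1·273 + 46
273 = 5·46 + 43
46 = 1·43 + 3
43 = 14·3 + 1
3 = 3·1 + 0  (stop)
So 4874/911 = [5; 2, 1, 5, 1, 14, 3].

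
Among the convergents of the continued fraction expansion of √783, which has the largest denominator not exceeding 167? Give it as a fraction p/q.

1567/56

√783 = [27; 1, 54, …] (period length 2).
Convergents:
  p_0/q_0 = 27/1
  p_1/q_1 = 28/1
  p_2/q_2 = 1539/55
  p_3/q_3 = 1567/56
  p_4/q_4 = 86157/3079
q_3 = 56 ≤ 167 < 3079 = q_4, so the answer is 1567/56.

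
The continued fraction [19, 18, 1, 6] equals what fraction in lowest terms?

2515/132

Using pₖ = aₖpₖ₋₁ + pₖ₋₂ and qₖ = aₖqₖ₋₁ + qₖ₋₂:
  k=0: a=19, p=19, q=1
  k=1: a=18, p=343, q=18
  k=2: a=1, p=362, q=19
  k=3: a=6, p=2515, q=132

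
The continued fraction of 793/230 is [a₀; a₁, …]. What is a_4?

2

793 = 3·230 + 103   →  a_0 = 3
230 = 2·103 + 24   →  a_1 = 2
103 = 4·24 + 7   →  a_2 = 4
24 = 3·7 + 3   →  a_3 = 3
7 = 2·3 + 1   →  a_4 = 2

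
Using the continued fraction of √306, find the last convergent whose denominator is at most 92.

√306 = [17; 2, 34, …] (period length 2).
Convergents:
  p_0/q_0 = 17/1
  p_1/q_1 = 35/2
  p_2/q_2 = 1207/69
  p_3/q_3 = 2449/140
q_2 = 69 ≤ 92 < 140 = q_3, so the answer is 1207/69.

1207/69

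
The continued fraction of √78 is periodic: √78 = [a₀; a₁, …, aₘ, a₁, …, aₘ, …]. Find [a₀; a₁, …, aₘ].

a₀ = ⌊√78⌋ = 8.
With m₀=0, d₀=1 and mₖ₊₁ = dₖaₖ − mₖ, dₖ₊₁ = (n − mₖ₊₁²)/dₖ, aₖ₊₁ = ⌊(a₀+mₖ₊₁)/dₖ₊₁⌋:
  k=1: m=8, d=14, a=1
  k=2: m=6, d=3, a=4
  k=3: m=6, d=14, a=1
  k=4: m=8, d=1, a=16
d=1 and a=2a₀=16 at k=4, so the next step gives (m, d) = (8, 14) again — its k=1 value — and the period has length 4.

[8; 1, 4, 1, 16]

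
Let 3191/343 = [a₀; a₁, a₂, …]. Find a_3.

3191 = 9·343 + 104   →  a_0 = 9
343 = 3·104 + 31   →  a_1 = 3
104 = 3·31 + 11   →  a_2 = 3
31 = 2·11 + 9   →  a_3 = 2

2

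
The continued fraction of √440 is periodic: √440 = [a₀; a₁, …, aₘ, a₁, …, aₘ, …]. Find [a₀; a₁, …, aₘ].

[20; 1, 40]

a₀ = ⌊√440⌋ = 20.
With m₀=0, d₀=1 and mₖ₊₁ = dₖaₖ − mₖ, dₖ₊₁ = (n − mₖ₊₁²)/dₖ, aₖ₊₁ = ⌊(a₀+mₖ₊₁)/dₖ₊₁⌋:
  k=1: m=20, d=40, a=1
  k=2: m=20, d=1, a=40
d=1 and a=2a₀=40 at k=2, so the next step gives (m, d) = (20, 40) again — its k=1 value — and the period has length 2.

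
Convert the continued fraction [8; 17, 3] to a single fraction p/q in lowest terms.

Using pₖ = aₖpₖ₋₁ + pₖ₋₂ and qₖ = aₖqₖ₋₁ + qₖ₋₂:
  k=0: a=8, p=8, q=1
  k=1: a=17, p=137, q=17
  k=2: a=3, p=419, q=52

419/52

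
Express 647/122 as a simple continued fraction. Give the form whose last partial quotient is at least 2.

[5; 3, 3, 2, 1, 3]

647 = 5·122 + 37
122 = 3·37 + 11
37 = 3·11 + 4
11 = 2·4 + 3
4 = 1·3 + 1
3 = 3·1 + 0  (stop)
So 647/122 = [5; 3, 3, 2, 1, 3].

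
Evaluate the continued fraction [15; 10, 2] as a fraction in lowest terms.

317/21

Fold from the inside: start with 2/1.
  10 + 1/2 = 21/2
  15 + 2/21 = 317/21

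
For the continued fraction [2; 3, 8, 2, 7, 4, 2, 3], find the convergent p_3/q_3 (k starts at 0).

123/53

Using pₖ = aₖpₖ₋₁ + pₖ₋₂, qₖ = aₖqₖ₋₁ + qₖ₋₂ (with p₋₁=1, p₋₂=0, q₋₁=0, q₋₂=1):
  k=0: a=2, p=2, q=1
  k=1: a=3, p=7, q=3
  k=2: a=8, p=58, q=25
  k=3: a=2, p=123, q=53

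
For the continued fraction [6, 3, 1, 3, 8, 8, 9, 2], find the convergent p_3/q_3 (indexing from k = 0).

Using pₖ = aₖpₖ₋₁ + pₖ₋₂, qₖ = aₖqₖ₋₁ + qₖ₋₂ (with p₋₁=1, p₋₂=0, q₋₁=0, q₋₂=1):
  k=0: a=6, p=6, q=1
  k=1: a=3, p=19, q=3
  k=2: a=1, p=25, q=4
  k=3: a=3, p=94, q=15

94/15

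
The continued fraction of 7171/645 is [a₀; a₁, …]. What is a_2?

7171 = 11·645 + 76   →  a_0 = 11
645 = 8·76 + 37   →  a_1 = 8
76 = 2·37 + 2   →  a_2 = 2

2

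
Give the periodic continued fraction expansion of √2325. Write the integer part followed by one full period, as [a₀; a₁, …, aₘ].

[48; 4, 1, 1, 2, 1, 1, 4, 96]

a₀ = ⌊√2325⌋ = 48.
With m₀=0, d₀=1 and mₖ₊₁ = dₖaₖ − mₖ, dₖ₊₁ = (n − mₖ₊₁²)/dₖ, aₖ₊₁ = ⌊(a₀+mₖ₊₁)/dₖ₊₁⌋:
  k=1: m=48, d=21, a=4
  k=2: m=36, d=49, a=1
  k=3: m=13, d=44, a=1
  k=4: m=31, d=31, a=2
  k=5: m=31, d=44, a=1
  k=6: m=13, d=49, a=1
  k=7: m=36, d=21, a=4
  k=8: m=48, d=1, a=96
d=1 and a=2a₀=96 at k=8, so the next step gives (m, d) = (48, 21) again — its k=1 value — and the period has length 8.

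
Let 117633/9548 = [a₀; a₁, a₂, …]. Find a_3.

9

117633 = 12·9548 + 3057   →  a_0 = 12
9548 = 3·3057 + 377   →  a_1 = 3
3057 = 8·377 + 41   →  a_2 = 8
377 = 9·41 + 8   →  a_3 = 9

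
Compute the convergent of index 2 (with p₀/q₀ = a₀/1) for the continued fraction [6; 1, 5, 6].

Using pₖ = aₖpₖ₋₁ + pₖ₋₂, qₖ = aₖqₖ₋₁ + qₖ₋₂ (with p₋₁=1, p₋₂=0, q₋₁=0, q₋₂=1):
  k=0: a=6, p=6, q=1
  k=1: a=1, p=7, q=1
  k=2: a=5, p=41, q=6

41/6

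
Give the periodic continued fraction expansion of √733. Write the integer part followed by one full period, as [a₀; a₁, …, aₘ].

a₀ = ⌊√733⌋ = 27.
With m₀=0, d₀=1 and mₖ₊₁ = dₖaₖ − mₖ, dₖ₊₁ = (n − mₖ₊₁²)/dₖ, aₖ₊₁ = ⌊(a₀+mₖ₊₁)/dₖ₊₁⌋:
  k=1: m=27, d=4, a=13
  k=2: m=25, d=27, a=1
  k=3: m=2, d=27, a=1
  k=4: m=25, d=4, a=13
  k=5: m=27, d=1, a=54
d=1 and a=2a₀=54 at k=5, so the next step gives (m, d) = (27, 4) again — its k=1 value — and the period has length 5.

[27; 13, 1, 1, 13, 54]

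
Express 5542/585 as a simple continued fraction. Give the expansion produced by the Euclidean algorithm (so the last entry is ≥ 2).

5542 = 9*585 + 277
585 = 2*277 + 31
277 = 8*31 + 29
31 = 1*29 + 2
29 = 14*2 + 1
2 = 2*1 + 0  (stop)
So 5542/585 = [9; 2, 8, 1, 14, 2].

[9; 2, 8, 1, 14, 2]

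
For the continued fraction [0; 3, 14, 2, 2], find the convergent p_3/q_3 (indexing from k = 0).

29/89

Using pₖ = aₖpₖ₋₁ + pₖ₋₂, qₖ = aₖqₖ₋₁ + qₖ₋₂ (with p₋₁=1, p₋₂=0, q₋₁=0, q₋₂=1):
  k=0: a=0, p=0, q=1
  k=1: a=3, p=1, q=3
  k=2: a=14, p=14, q=43
  k=3: a=2, p=29, q=89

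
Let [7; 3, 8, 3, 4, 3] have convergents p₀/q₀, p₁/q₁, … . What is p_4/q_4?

Using pₖ = aₖpₖ₋₁ + pₖ₋₂, qₖ = aₖqₖ₋₁ + qₖ₋₂ (with p₋₁=1, p₋₂=0, q₋₁=0, q₋₂=1):
  k=0: a=7, p=7, q=1
  k=1: a=3, p=22, q=3
  k=2: a=8, p=183, q=25
  k=3: a=3, p=571, q=78
  k=4: a=4, p=2467, q=337

2467/337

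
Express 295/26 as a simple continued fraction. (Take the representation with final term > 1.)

[11; 2, 1, 8]

295 = 11·26 + 9
26 = 2·9 + 8
9 = 1·8 + 1
8 = 8·1 + 0  (stop)
So 295/26 = [11; 2, 1, 8].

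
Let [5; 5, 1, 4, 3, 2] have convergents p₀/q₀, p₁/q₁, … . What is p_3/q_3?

150/29

Using pₖ = aₖpₖ₋₁ + pₖ₋₂, qₖ = aₖqₖ₋₁ + qₖ₋₂ (with p₋₁=1, p₋₂=0, q₋₁=0, q₋₂=1):
  k=0: a=5, p=5, q=1
  k=1: a=5, p=26, q=5
  k=2: a=1, p=31, q=6
  k=3: a=4, p=150, q=29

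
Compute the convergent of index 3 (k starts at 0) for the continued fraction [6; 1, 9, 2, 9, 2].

Using pₖ = aₖpₖ₋₁ + pₖ₋₂, qₖ = aₖqₖ₋₁ + qₖ₋₂ (with p₋₁=1, p₋₂=0, q₋₁=0, q₋₂=1):
  k=0: a=6, p=6, q=1
  k=1: a=1, p=7, q=1
  k=2: a=9, p=69, q=10
  k=3: a=2, p=145, q=21

145/21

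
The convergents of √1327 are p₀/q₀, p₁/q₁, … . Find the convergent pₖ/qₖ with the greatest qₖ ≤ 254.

√1327 = [36; 2, 2, 1, 35, 1, 2, 2, 72, …] (period length 8).
Convergents:
  p_0/q_0 = 36/1
  p_1/q_1 = 73/2
  p_2/q_2 = 182/5
  p_3/q_3 = 255/7
  p_4/q_4 = 9107/250
  p_5/q_5 = 9362/257
q_4 = 250 ≤ 254 < 257 = q_5, so the answer is 9107/250.

9107/250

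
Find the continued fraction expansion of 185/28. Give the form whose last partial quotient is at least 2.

[6; 1, 1, 1, 1, 5]

185 = 6×28 + 17
28 = 1×17 + 11
17 = 1×11 + 6
11 = 1×6 + 5
6 = 1×5 + 1
5 = 5×1 + 0  (stop)
So 185/28 = [6; 1, 1, 1, 1, 5].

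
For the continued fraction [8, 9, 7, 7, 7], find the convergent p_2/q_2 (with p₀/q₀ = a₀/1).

519/64

Using pₖ = aₖpₖ₋₁ + pₖ₋₂, qₖ = aₖqₖ₋₁ + qₖ₋₂ (with p₋₁=1, p₋₂=0, q₋₁=0, q₋₂=1):
  k=0: a=8, p=8, q=1
  k=1: a=9, p=73, q=9
  k=2: a=7, p=519, q=64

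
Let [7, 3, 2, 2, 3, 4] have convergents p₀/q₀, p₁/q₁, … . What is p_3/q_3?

Using pₖ = aₖpₖ₋₁ + pₖ₋₂, qₖ = aₖqₖ₋₁ + qₖ₋₂ (with p₋₁=1, p₋₂=0, q₋₁=0, q₋₂=1):
  k=0: a=7, p=7, q=1
  k=1: a=3, p=22, q=3
  k=2: a=2, p=51, q=7
  k=3: a=2, p=124, q=17

124/17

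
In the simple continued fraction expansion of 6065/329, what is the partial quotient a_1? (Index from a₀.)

2

6065 = 18·329 + 143   →  a_0 = 18
329 = 2·143 + 43   →  a_1 = 2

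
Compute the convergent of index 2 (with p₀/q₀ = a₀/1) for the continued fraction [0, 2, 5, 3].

Using pₖ = aₖpₖ₋₁ + pₖ₋₂, qₖ = aₖqₖ₋₁ + qₖ₋₂ (with p₋₁=1, p₋₂=0, q₋₁=0, q₋₂=1):
  k=0: a=0, p=0, q=1
  k=1: a=2, p=1, q=2
  k=2: a=5, p=5, q=11

5/11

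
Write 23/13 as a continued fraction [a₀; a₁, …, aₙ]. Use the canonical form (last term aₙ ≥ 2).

[1; 1, 3, 3]

23 = 1×13 + 10
13 = 1×10 + 3
10 = 3×3 + 1
3 = 3×1 + 0  (stop)
So 23/13 = [1; 1, 3, 3].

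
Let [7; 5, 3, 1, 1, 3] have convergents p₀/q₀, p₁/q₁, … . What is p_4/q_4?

266/37

Using pₖ = aₖpₖ₋₁ + pₖ₋₂, qₖ = aₖqₖ₋₁ + qₖ₋₂ (with p₋₁=1, p₋₂=0, q₋₁=0, q₋₂=1):
  k=0: a=7, p=7, q=1
  k=1: a=5, p=36, q=5
  k=2: a=3, p=115, q=16
  k=3: a=1, p=151, q=21
  k=4: a=1, p=266, q=37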